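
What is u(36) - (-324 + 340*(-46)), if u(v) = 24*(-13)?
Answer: 15652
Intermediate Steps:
u(v) = -312
u(36) - (-324 + 340*(-46)) = -312 - (-324 + 340*(-46)) = -312 - (-324 - 15640) = -312 - 1*(-15964) = -312 + 15964 = 15652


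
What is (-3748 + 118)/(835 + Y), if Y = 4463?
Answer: -605/883 ≈ -0.68516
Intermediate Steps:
(-3748 + 118)/(835 + Y) = (-3748 + 118)/(835 + 4463) = -3630/5298 = -3630*1/5298 = -605/883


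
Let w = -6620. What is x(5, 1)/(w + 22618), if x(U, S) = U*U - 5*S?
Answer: 10/7999 ≈ 0.0012502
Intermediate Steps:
x(U, S) = U² - 5*S
x(5, 1)/(w + 22618) = (5² - 5*1)/(-6620 + 22618) = (25 - 5)/15998 = (1/15998)*20 = 10/7999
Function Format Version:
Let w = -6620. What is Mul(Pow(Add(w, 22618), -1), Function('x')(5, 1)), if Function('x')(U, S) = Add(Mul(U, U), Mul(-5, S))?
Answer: Rational(10, 7999) ≈ 0.0012502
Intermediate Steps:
Function('x')(U, S) = Add(Pow(U, 2), Mul(-5, S))
Mul(Pow(Add(w, 22618), -1), Function('x')(5, 1)) = Mul(Pow(Add(-6620, 22618), -1), Add(Pow(5, 2), Mul(-5, 1))) = Mul(Pow(15998, -1), Add(25, -5)) = Mul(Rational(1, 15998), 20) = Rational(10, 7999)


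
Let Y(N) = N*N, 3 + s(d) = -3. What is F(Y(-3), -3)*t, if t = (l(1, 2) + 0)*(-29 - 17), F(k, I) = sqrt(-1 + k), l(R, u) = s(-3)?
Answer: 552*sqrt(2) ≈ 780.65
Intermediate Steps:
s(d) = -6 (s(d) = -3 - 3 = -6)
Y(N) = N**2
l(R, u) = -6
t = 276 (t = (-6 + 0)*(-29 - 17) = -6*(-46) = 276)
F(Y(-3), -3)*t = sqrt(-1 + (-3)**2)*276 = sqrt(-1 + 9)*276 = sqrt(8)*276 = (2*sqrt(2))*276 = 552*sqrt(2)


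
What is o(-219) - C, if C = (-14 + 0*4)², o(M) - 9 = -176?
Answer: -363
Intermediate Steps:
o(M) = -167 (o(M) = 9 - 176 = -167)
C = 196 (C = (-14 + 0)² = (-14)² = 196)
o(-219) - C = -167 - 1*196 = -167 - 196 = -363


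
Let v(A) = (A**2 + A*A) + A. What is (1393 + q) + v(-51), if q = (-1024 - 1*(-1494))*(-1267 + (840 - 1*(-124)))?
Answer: -135866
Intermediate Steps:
v(A) = A + 2*A**2 (v(A) = (A**2 + A**2) + A = 2*A**2 + A = A + 2*A**2)
q = -142410 (q = (-1024 + 1494)*(-1267 + (840 + 124)) = 470*(-1267 + 964) = 470*(-303) = -142410)
(1393 + q) + v(-51) = (1393 - 142410) - 51*(1 + 2*(-51)) = -141017 - 51*(1 - 102) = -141017 - 51*(-101) = -141017 + 5151 = -135866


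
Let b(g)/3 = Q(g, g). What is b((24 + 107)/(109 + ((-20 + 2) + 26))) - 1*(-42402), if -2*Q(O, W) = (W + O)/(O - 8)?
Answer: 34134003/805 ≈ 42403.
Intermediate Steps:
Q(O, W) = -(O + W)/(2*(-8 + O)) (Q(O, W) = -(W + O)/(2*(O - 8)) = -(O + W)/(2*(-8 + O)))
b(g) = -3*g/(-8 + g) (b(g) = 3*((-g - g)/(2*(-8 + g))) = 3*((-2*g)/(2*(-8 + g))) = 3*(-g/(-8 + g)) = -3*g/(-8 + g))
b((24 + 107)/(109 + ((-20 + 2) + 26))) - 1*(-42402) = -3*(24 + 107)/(109 + ((-20 + 2) + 26))/(-8 + (24 + 107)/(109 + ((-20 + 2) + 26))) - 1*(-42402) = -3*131/(109 + (-18 + 26))/(-8 + 131/(109 + (-18 + 26))) + 42402 = -3*131/(109 + 8)/(-8 + 131/(109 + 8)) + 42402 = -3*131/117/(-8 + 131/117) + 42402 = -3*131/117/(-805/117) + 42402 = -3*131/117*(-117/805) + 42402 = 393/805 + 42402 = 34134003/805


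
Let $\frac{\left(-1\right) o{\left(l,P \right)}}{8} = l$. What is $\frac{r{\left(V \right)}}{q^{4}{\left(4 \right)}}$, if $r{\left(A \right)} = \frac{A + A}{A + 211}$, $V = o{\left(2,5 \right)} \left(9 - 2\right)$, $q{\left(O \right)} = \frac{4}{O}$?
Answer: $- \frac{224}{99} \approx -2.2626$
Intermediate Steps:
$o{\left(l,P \right)} = - 8 l$
$V = -112$ ($V = \left(-8\right) 2 \left(9 - 2\right) = \left(-16\right) 7 = -112$)
$r{\left(A \right)} = \frac{2 A}{211 + A}$
$\frac{r{\left(V \right)}}{q^{4}{\left(4 \right)}} = \frac{2 \left(-112\right) \frac{1}{211 - 112}}{\left(\frac{4}{4}\right)^{4}} = \frac{2 \left(-112\right) \frac{1}{99}}{\left(4 \cdot \frac{1}{4}\right)^{4}} = \frac{2 \left(-112\right) \frac{1}{99}}{1^{4}} = - \frac{224}{99 \cdot 1} = \left(- \frac{224}{99}\right) 1 = - \frac{224}{99}$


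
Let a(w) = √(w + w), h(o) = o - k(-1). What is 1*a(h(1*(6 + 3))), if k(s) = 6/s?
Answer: √30 ≈ 5.4772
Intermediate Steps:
h(o) = 6 + o (h(o) = o - 6/(-1) = o - 6*(-1) = o - 1*(-6) = o + 6 = 6 + o)
a(w) = √2*√w (a(w) = √(2*w) = √2*√w)
1*a(h(1*(6 + 3))) = 1*(√2*√(6 + 1*(6 + 3))) = 1*(√2*√(6 + 1*9)) = 1*(√2*√(6 + 9)) = 1*(√2*√15) = 1*√30 = √30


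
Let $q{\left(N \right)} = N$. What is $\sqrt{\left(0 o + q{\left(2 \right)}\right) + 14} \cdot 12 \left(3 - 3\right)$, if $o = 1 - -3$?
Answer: $0$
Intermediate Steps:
$o = 4$ ($o = 1 + 3 = 4$)
$\sqrt{\left(0 o + q{\left(2 \right)}\right) + 14} \cdot 12 \left(3 - 3\right) = \sqrt{\left(0 \cdot 4 + 2\right) + 14} \cdot 12 \left(3 - 3\right) = \sqrt{\left(0 + 2\right) + 14} \cdot 12 \cdot 0 = \sqrt{2 + 14} \cdot 12 \cdot 0 = \sqrt{16} \cdot 12 \cdot 0 = 4 \cdot 12 \cdot 0 = 48 \cdot 0 = 0$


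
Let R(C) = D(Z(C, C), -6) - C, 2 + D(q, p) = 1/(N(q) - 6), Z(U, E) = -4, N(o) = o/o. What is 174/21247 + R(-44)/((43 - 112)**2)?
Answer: 8582693/505784835 ≈ 0.016969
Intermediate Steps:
N(o) = 1
D(q, p) = -11/5 (D(q, p) = -2 + 1/(1 - 6) = -2 + 1/(-5) = -2 - 1/5 = -11/5)
R(C) = -11/5 - C
174/21247 + R(-44)/((43 - 112)**2) = 174/21247 + (-11/5 - 1*(-44))/((43 - 112)**2) = 174*(1/21247) + (-11/5 + 44)/((-69)**2) = 174/21247 + (209/5)/4761 = 174/21247 + (209/5)*(1/4761) = 174/21247 + 209/23805 = 8582693/505784835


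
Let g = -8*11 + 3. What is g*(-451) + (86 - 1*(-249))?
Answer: 38670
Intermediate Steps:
g = -85 (g = -88 + 3 = -85)
g*(-451) + (86 - 1*(-249)) = -85*(-451) + (86 - 1*(-249)) = 38335 + (86 + 249) = 38335 + 335 = 38670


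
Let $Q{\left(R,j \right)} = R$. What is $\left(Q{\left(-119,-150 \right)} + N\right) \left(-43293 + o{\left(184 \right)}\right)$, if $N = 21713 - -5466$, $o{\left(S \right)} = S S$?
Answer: $-255365220$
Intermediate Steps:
$o{\left(S \right)} = S^{2}$
$N = 27179$ ($N = 21713 + 5466 = 27179$)
$\left(Q{\left(-119,-150 \right)} + N\right) \left(-43293 + o{\left(184 \right)}\right) = \left(-119 + 27179\right) \left(-43293 + 184^{2}\right) = 27060 \left(-43293 + 33856\right) = 27060 \left(-9437\right) = -255365220$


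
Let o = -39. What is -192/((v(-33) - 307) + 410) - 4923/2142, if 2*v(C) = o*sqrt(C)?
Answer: -69494815/22045702 - 14976*I*sqrt(33)/92629 ≈ -3.1523 - 0.92877*I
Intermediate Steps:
v(C) = -39*sqrt(C)/2 (v(C) = (-39*sqrt(C))/2 = -39*sqrt(C)/2)
-192/((v(-33) - 307) + 410) - 4923/2142 = -192/((-39*I*sqrt(33)/2 - 307) + 410) - 4923/2142 = -192/((-39*I*sqrt(33)/2 - 307) + 410) - 4923*1/2142 = -192/((-39*I*sqrt(33)/2 - 307) + 410) - 547/238 = -192/((-307 - 39*I*sqrt(33)/2) + 410) - 547/238 = -192/(103 - 39*I*sqrt(33)/2) - 547/238 = -547/238 - 192/(103 - 39*I*sqrt(33)/2)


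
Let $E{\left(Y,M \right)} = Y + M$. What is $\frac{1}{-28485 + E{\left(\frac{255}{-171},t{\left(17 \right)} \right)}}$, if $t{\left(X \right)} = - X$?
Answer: $- \frac{57}{1624699} \approx -3.5083 \cdot 10^{-5}$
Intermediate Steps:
$E{\left(Y,M \right)} = M + Y$
$\frac{1}{-28485 + E{\left(\frac{255}{-171},t{\left(17 \right)} \right)}} = \frac{1}{-28485 + \left(\left(-1\right) 17 + \frac{255}{-171}\right)} = \frac{1}{-28485 + \left(-17 + 255 \left(- \frac{1}{171}\right)\right)} = \frac{1}{-28485 - \frac{1054}{57}} = \frac{1}{- \frac{1624699}{57}} = - \frac{57}{1624699}$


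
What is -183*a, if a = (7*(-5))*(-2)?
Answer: -12810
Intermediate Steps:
a = 70 (a = -35*(-2) = 70)
-183*a = -183*70 = -12810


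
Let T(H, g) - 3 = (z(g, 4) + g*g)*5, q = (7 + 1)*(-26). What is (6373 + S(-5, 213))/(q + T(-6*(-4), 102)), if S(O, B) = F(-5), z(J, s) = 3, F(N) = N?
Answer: 3184/25915 ≈ 0.12286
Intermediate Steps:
q = -208 (q = 8*(-26) = -208)
S(O, B) = -5
T(H, g) = 18 + 5*g² (T(H, g) = 3 + (3 + g*g)*5 = 3 + (3 + g²)*5 = 3 + (15 + 5*g²) = 18 + 5*g²)
(6373 + S(-5, 213))/(q + T(-6*(-4), 102)) = (6373 - 5)/(-208 + (18 + 5*102²)) = 6368/(-208 + (18 + 5*10404)) = 6368/(-208 + (18 + 52020)) = 6368/(-208 + 52038) = 6368/51830 = 6368*(1/51830) = 3184/25915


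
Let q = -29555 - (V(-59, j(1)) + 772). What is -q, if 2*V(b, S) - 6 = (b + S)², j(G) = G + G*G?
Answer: 63909/2 ≈ 31955.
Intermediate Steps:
j(G) = G + G²
V(b, S) = 3 + (S + b)²/2 (V(b, S) = 3 + (b + S)²/2 = 3 + (S + b)²/2)
q = -63909/2 (q = -29555 - ((3 + (1*(1 + 1) - 59)²/2) + 772) = -29555 - ((3 + (1*2 - 59)²/2) + 772) = -29555 - ((3 + (2 - 59)²/2) + 772) = -29555 - ((3 + (½)*(-57)²) + 772) = -29555 - ((3 + (½)*3249) + 772) = -29555 - ((3 + 3249/2) + 772) = -29555 - (3255/2 + 772) = -29555 - 1*4799/2 = -29555 - 4799/2 = -63909/2 ≈ -31955.)
-q = -1*(-63909/2) = 63909/2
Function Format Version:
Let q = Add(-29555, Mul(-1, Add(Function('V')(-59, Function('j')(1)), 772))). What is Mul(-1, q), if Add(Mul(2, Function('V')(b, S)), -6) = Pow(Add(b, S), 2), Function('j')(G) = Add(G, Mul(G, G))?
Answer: Rational(63909, 2) ≈ 31955.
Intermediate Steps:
Function('j')(G) = Add(G, Pow(G, 2))
Function('V')(b, S) = Add(3, Mul(Rational(1, 2), Pow(Add(S, b), 2))) (Function('V')(b, S) = Add(3, Mul(Rational(1, 2), Pow(Add(b, S), 2))) = Add(3, Mul(Rational(1, 2), Pow(Add(S, b), 2))))
q = Rational(-63909, 2) (q = Add(-29555, Mul(-1, Add(Add(3, Mul(Rational(1, 2), Pow(Add(Mul(1, Add(1, 1)), -59), 2))), 772))) = Add(-29555, Mul(-1, Add(Add(3, Mul(Rational(1, 2), Pow(Add(Mul(1, 2), -59), 2))), 772))) = Add(-29555, Mul(-1, Add(Add(3, Mul(Rational(1, 2), Pow(Add(2, -59), 2))), 772))) = Add(-29555, Mul(-1, Add(Add(3, Mul(Rational(1, 2), Pow(-57, 2))), 772))) = Add(-29555, Mul(-1, Add(Add(3, Mul(Rational(1, 2), 3249)), 772))) = Add(-29555, Mul(-1, Add(Add(3, Rational(3249, 2)), 772))) = Add(-29555, Mul(-1, Add(Rational(3255, 2), 772))) = Add(-29555, Mul(-1, Rational(4799, 2))) = Add(-29555, Rational(-4799, 2)) = Rational(-63909, 2) ≈ -31955.)
Mul(-1, q) = Mul(-1, Rational(-63909, 2)) = Rational(63909, 2)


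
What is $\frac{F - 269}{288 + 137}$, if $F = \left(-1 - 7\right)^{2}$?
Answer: $- \frac{41}{85} \approx -0.48235$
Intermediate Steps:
$F = 64$ ($F = \left(-8\right)^{2} = 64$)
$\frac{F - 269}{288 + 137} = \frac{64 - 269}{288 + 137} = - \frac{205}{425} = \left(-205\right) \frac{1}{425} = - \frac{41}{85}$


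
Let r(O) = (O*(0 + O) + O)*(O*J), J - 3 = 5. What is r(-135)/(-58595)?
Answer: 3907440/11719 ≈ 333.43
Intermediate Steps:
J = 8 (J = 3 + 5 = 8)
r(O) = 8*O*(O + O²) (r(O) = (O*(0 + O) + O)*(O*8) = (O*O + O)*(8*O) = (O² + O)*(8*O) = (O + O²)*(8*O) = 8*O*(O + O²))
r(-135)/(-58595) = (8*(-135)²*(1 - 135))/(-58595) = (8*18225*(-134))*(-1/58595) = -19537200*(-1/58595) = 3907440/11719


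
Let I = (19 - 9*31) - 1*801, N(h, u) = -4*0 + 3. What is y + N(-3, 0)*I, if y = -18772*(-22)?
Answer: 409801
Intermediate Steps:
N(h, u) = 3 (N(h, u) = 0 + 3 = 3)
I = -1061 (I = (19 - 279) - 801 = -260 - 801 = -1061)
y = 412984
y + N(-3, 0)*I = 412984 + 3*(-1061) = 412984 - 3183 = 409801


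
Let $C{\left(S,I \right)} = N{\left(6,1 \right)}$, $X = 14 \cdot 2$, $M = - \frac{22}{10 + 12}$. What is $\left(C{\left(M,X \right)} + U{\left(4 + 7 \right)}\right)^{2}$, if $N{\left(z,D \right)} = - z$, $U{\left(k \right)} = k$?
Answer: $25$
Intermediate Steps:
$M = -1$ ($M = - \frac{22}{22} = \left(-22\right) \frac{1}{22} = -1$)
$X = 28$
$C{\left(S,I \right)} = -6$ ($C{\left(S,I \right)} = \left(-1\right) 6 = -6$)
$\left(C{\left(M,X \right)} + U{\left(4 + 7 \right)}\right)^{2} = \left(-6 + \left(4 + 7\right)\right)^{2} = \left(-6 + 11\right)^{2} = 5^{2} = 25$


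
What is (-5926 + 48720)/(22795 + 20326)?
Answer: 42794/43121 ≈ 0.99242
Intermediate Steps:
(-5926 + 48720)/(22795 + 20326) = 42794/43121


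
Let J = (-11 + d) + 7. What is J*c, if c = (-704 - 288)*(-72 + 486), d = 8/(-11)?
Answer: 21355776/11 ≈ 1.9414e+6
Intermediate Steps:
d = -8/11 (d = 8*(-1/11) = -8/11 ≈ -0.72727)
c = -410688 (c = -992*414 = -410688)
J = -52/11 (J = (-11 - 8/11) + 7 = -129/11 + 7 = -52/11 ≈ -4.7273)
J*c = -52/11*(-410688) = 21355776/11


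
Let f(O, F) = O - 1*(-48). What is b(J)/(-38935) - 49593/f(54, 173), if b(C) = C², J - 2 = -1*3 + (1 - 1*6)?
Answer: -643635709/1323790 ≈ -486.21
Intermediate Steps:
f(O, F) = 48 + O (f(O, F) = O + 48 = 48 + O)
J = -6 (J = 2 + (-1*3 + (1 - 1*6)) = 2 + (-3 + (1 - 6)) = 2 + (-3 - 5) = 2 - 8 = -6)
b(J)/(-38935) - 49593/f(54, 173) = (-6)²/(-38935) - 49593/(48 + 54) = 36*(-1/38935) - 49593/102 = -36/38935 - 49593*1/102 = -36/38935 - 16531/34 = -643635709/1323790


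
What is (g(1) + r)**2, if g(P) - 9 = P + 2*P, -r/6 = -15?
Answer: 10404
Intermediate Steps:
r = 90 (r = -6*(-15) = 90)
g(P) = 9 + 3*P (g(P) = 9 + (P + 2*P) = 9 + 3*P)
(g(1) + r)**2 = ((9 + 3*1) + 90)**2 = ((9 + 3) + 90)**2 = (12 + 90)**2 = 102**2 = 10404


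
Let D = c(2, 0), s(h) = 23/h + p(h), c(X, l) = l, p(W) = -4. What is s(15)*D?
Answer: 0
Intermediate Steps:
s(h) = -4 + 23/h (s(h) = 23/h - 4 = -4 + 23/h)
D = 0
s(15)*D = (-4 + 23/15)*0 = -37/15*0 = 0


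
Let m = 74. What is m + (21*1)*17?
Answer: 431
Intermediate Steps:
m + (21*1)*17 = 74 + (21*1)*17 = 74 + 21*17 = 74 + 357 = 431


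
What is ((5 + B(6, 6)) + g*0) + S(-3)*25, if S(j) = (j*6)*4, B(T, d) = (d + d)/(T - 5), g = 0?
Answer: -1783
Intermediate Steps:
B(T, d) = 2*d/(-5 + T) (B(T, d) = (2*d)/(-5 + T) = 2*d/(-5 + T))
S(j) = 24*j (S(j) = (6*j)*4 = 24*j)
((5 + B(6, 6)) + g*0) + S(-3)*25 = ((5 + 2*6/(-5 + 6)) + 0*0) + (24*(-3))*25 = ((5 + 2*6/1) + 0) - 72*25 = ((5 + 2*6*1) + 0) - 1800 = ((5 + 12) + 0) - 1800 = (17 + 0) - 1800 = 17 - 1800 = -1783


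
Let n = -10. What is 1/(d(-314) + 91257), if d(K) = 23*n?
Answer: 1/91027 ≈ 1.0986e-5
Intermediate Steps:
d(K) = -230 (d(K) = 23*(-10) = -230)
1/(d(-314) + 91257) = 1/(-230 + 91257) = 1/91027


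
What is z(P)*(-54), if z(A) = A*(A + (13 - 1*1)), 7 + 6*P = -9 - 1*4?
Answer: 1560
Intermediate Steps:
P = -10/3 (P = -7/6 + (-9 - 1*4)/6 = -7/6 + (-9 - 4)/6 = -7/6 + (1/6)*(-13) = -7/6 - 13/6 = -10/3 ≈ -3.3333)
z(A) = A*(12 + A) (z(A) = A*(A + (13 - 1)) = A*(A + 12) = A*(12 + A))
z(P)*(-54) = -10*(12 - 10/3)/3*(-54) = -10/3*26/3*(-54) = -260/9*(-54) = 1560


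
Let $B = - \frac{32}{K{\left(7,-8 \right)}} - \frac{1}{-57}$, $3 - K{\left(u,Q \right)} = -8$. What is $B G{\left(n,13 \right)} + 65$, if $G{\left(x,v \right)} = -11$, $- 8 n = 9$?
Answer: $\frac{5518}{57} \approx 96.807$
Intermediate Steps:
$n = - \frac{9}{8}$ ($n = \left(- \frac{1}{8}\right) 9 = - \frac{9}{8} \approx -1.125$)
$K{\left(u,Q \right)} = 11$ ($K{\left(u,Q \right)} = 3 - -8 = 3 + 8 = 11$)
$B = - \frac{1813}{627}$ ($B = - \frac{32}{11} - \frac{1}{-57} = \left(-32\right) \frac{1}{11} - - \frac{1}{57} = - \frac{32}{11} + \frac{1}{57} = - \frac{1813}{627} \approx -2.8915$)
$B G{\left(n,13 \right)} + 65 = \left(- \frac{1813}{627}\right) \left(-11\right) + 65 = \frac{1813}{57} + 65 = \frac{5518}{57}$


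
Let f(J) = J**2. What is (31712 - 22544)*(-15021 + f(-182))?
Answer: 165968304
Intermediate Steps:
(31712 - 22544)*(-15021 + f(-182)) = (31712 - 22544)*(-15021 + (-182)**2) = 9168*(-15021 + 33124) = 9168*18103 = 165968304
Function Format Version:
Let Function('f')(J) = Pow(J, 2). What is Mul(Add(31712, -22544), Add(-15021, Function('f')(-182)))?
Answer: 165968304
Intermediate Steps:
Mul(Add(31712, -22544), Add(-15021, Function('f')(-182))) = Mul(Add(31712, -22544), Add(-15021, Pow(-182, 2))) = Mul(9168, Add(-15021, 33124)) = Mul(9168, 18103) = 165968304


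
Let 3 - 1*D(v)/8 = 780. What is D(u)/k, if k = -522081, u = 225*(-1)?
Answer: 296/24861 ≈ 0.011906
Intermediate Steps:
u = -225
D(v) = -6216 (D(v) = 24 - 8*780 = 24 - 6240 = -6216)
D(u)/k = -6216/(-522081) = -6216*(-1/522081) = 296/24861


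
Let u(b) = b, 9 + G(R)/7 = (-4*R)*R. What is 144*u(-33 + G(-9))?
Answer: -340416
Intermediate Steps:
G(R) = -63 - 28*R² (G(R) = -63 + 7*((-4*R)*R) = -63 + 7*(-4*R²) = -63 - 28*R²)
144*u(-33 + G(-9)) = 144*(-33 + (-63 - 28*(-9)²)) = 144*(-33 + (-63 - 28*81)) = 144*(-33 + (-63 - 2268)) = 144*(-33 - 2331) = 144*(-2364) = -340416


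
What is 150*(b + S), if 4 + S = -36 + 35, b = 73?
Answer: 10200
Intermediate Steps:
S = -5 (S = -4 + (-36 + 35) = -4 - 1 = -5)
150*(b + S) = 150*(73 - 5) = 150*68 = 10200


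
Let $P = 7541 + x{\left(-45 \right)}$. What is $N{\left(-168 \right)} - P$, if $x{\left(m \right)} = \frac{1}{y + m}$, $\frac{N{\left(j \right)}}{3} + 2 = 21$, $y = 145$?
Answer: $- \frac{748401}{100} \approx -7484.0$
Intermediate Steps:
$N{\left(j \right)} = 57$ ($N{\left(j \right)} = -6 + 3 \cdot 21 = -6 + 63 = 57$)
$x{\left(m \right)} = \frac{1}{145 + m}$
$P = \frac{754101}{100}$ ($P = 7541 + \frac{1}{145 - 45} = 7541 + \frac{1}{100} = \frac{754101}{100} \approx 7541.0$)
$N{\left(-168 \right)} - P = 57 - \frac{754101}{100} = - \frac{748401}{100}$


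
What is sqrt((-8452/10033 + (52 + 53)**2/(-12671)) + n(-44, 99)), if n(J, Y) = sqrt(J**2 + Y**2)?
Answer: sqrt(-27676955758379731 + 177777212168912939*sqrt(97))/127128143 ≈ 10.326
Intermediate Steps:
sqrt((-8452/10033 + (52 + 53)**2/(-12671)) + n(-44, 99)) = sqrt((-8452/10033 + (52 + 53)**2/(-12671)) + sqrt((-44)**2 + 99**2)) = sqrt((-8452*1/10033 + 105**2*(-1/12671)) + sqrt(1936 + 9801)) = sqrt((-8452/10033 + 11025*(-1/12671)) + sqrt(11737)) = sqrt((-8452/10033 - 11025/12671) + 11*sqrt(97)) = sqrt(-217709117/127128143 + 11*sqrt(97))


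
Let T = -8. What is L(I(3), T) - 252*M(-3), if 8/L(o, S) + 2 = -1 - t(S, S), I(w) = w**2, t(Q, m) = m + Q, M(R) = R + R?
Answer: 19664/13 ≈ 1512.6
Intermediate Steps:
M(R) = 2*R
t(Q, m) = Q + m
L(o, S) = 8/(-3 - 2*S) (L(o, S) = 8/(-2 + (-1 - (S + S))) = 8/(-2 + (-1 - 2*S)) = 8/(-3 - 2*S))
L(I(3), T) - 252*M(-3) = -8/(3 + 2*(-8)) - 504*(-3) = -8/(3 - 16) - 252*(-6) = -8/(-13) + 1512 = -8*(-1/13) + 1512 = 8/13 + 1512 = 19664/13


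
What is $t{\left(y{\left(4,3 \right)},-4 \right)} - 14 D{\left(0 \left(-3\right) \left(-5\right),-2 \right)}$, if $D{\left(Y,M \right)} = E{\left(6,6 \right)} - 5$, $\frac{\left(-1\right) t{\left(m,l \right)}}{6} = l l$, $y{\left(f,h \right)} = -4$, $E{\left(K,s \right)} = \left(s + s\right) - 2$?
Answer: $-166$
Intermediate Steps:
$E{\left(K,s \right)} = -2 + 2 s$ ($E{\left(K,s \right)} = 2 s - 2 = -2 + 2 s$)
$t{\left(m,l \right)} = - 6 l^{2}$ ($t{\left(m,l \right)} = - 6 l l = - 6 l^{2}$)
$D{\left(Y,M \right)} = 5$ ($D{\left(Y,M \right)} = \left(-2 + 2 \cdot 6\right) - 5 = \left(-2 + 12\right) - 5 = 10 - 5 = 5$)
$t{\left(y{\left(4,3 \right)},-4 \right)} - 14 D{\left(0 \left(-3\right) \left(-5\right),-2 \right)} = - 6 \left(-4\right)^{2} - 70 = \left(-6\right) 16 - 70 = -96 - 70 = -166$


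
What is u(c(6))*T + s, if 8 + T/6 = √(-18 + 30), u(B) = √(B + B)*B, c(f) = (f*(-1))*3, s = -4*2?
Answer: -8 + 1296*I*(4 - √3) ≈ -8.0 + 2939.3*I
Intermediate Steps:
s = -8
c(f) = -3*f (c(f) = -f*3 = -3*f)
u(B) = √2*B^(3/2) (u(B) = √(2*B)*B = (√2*√B)*B = √2*B^(3/2))
T = -48 + 12*√3 (T = -48 + 6*√(-18 + 30) = -48 + 6*√12 = -48 + 6*(2*√3) = -48 + 12*√3 ≈ -27.215)
u(c(6))*T + s = (√2*(-3*6)^(3/2))*(-48 + 12*√3) - 8 = (√2*(-18)^(3/2))*(-48 + 12*√3) - 8 = (√2*(-54*I*√2))*(-48 + 12*√3) - 8 = (-108*I)*(-48 + 12*√3) - 8 = -108*I*(-48 + 12*√3) - 8 = -8 - 108*I*(-48 + 12*√3)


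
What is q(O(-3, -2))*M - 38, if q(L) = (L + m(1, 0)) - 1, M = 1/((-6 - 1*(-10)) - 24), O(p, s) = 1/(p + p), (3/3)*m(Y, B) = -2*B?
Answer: -4553/120 ≈ -37.942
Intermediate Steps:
m(Y, B) = -2*B
O(p, s) = 1/(2*p)
M = -1/20 (M = 1/((-6 + 10) - 24) = 1/(4 - 24) = 1/(-20) = -1/20 ≈ -0.050000)
q(L) = -1 + L (q(L) = (L - 2*0) - 1 = (L + 0) - 1 = L - 1 = -1 + L)
q(O(-3, -2))*M - 38 = (-1 + (1/2)/(-3))*(-1/20) - 38 = (-1 + (1/2)*(-1/3))*(-1/20) - 38 = (-1 - 1/6)*(-1/20) - 38 = -7/6*(-1/20) - 38 = 7/120 - 38 = -4553/120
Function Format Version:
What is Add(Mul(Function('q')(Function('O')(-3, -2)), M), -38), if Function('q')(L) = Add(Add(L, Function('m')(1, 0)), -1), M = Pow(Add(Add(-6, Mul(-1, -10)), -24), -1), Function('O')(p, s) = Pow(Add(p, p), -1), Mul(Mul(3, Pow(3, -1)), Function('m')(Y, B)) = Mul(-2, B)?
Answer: Rational(-4553, 120) ≈ -37.942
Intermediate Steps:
Function('m')(Y, B) = Mul(-2, B)
Function('O')(p, s) = Mul(Rational(1, 2), Pow(p, -1)) (Function('O')(p, s) = Pow(Mul(2, p), -1) = Mul(Rational(1, 2), Pow(p, -1)))
M = Rational(-1, 20) (M = Pow(Add(Add(-6, 10), -24), -1) = Pow(Add(4, -24), -1) = Pow(-20, -1) = Rational(-1, 20) ≈ -0.050000)
Function('q')(L) = Add(-1, L) (Function('q')(L) = Add(Add(L, Mul(-2, 0)), -1) = Add(Add(L, 0), -1) = Add(L, -1) = Add(-1, L))
Add(Mul(Function('q')(Function('O')(-3, -2)), M), -38) = Add(Mul(Add(-1, Mul(Rational(1, 2), Pow(-3, -1))), Rational(-1, 20)), -38) = Add(Mul(Add(-1, Mul(Rational(1, 2), Rational(-1, 3))), Rational(-1, 20)), -38) = Add(Mul(Add(-1, Rational(-1, 6)), Rational(-1, 20)), -38) = Add(Mul(Rational(-7, 6), Rational(-1, 20)), -38) = Add(Rational(7, 120), -38) = Rational(-4553, 120)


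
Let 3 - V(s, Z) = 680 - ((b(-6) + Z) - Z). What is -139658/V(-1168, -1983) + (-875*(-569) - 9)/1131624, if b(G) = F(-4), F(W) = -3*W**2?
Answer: 79200648721/410213700 ≈ 193.07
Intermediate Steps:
b(G) = -48 (b(G) = -3*(-4)**2 = -3*16 = -48)
V(s, Z) = -725 (V(s, Z) = 3 - (680 - ((-48 + Z) - Z)) = 3 - (680 - 1*(-48)) = 3 - (680 + 48) = 3 - 1*728 = 3 - 728 = -725)
-139658/V(-1168, -1983) + (-875*(-569) - 9)/1131624 = -139658/(-725) + (-875*(-569) - 9)/1131624 = -139658*(-1/725) + (497875 - 9)*(1/1131624) = 139658/725 + 497866*(1/1131624) = 139658/725 + 248933/565812 = 79200648721/410213700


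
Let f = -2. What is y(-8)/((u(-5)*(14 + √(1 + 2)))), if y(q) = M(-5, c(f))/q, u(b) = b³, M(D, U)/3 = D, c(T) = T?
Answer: -21/19300 + 3*√3/38600 ≈ -0.00095347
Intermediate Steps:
M(D, U) = 3*D
y(q) = -15/q (y(q) = (3*(-5))/q = -15/q)
y(-8)/((u(-5)*(14 + √(1 + 2)))) = (-15/(-8))/(((-5)³*(14 + √(1 + 2)))) = (-15*(-⅛))/((-125*(14 + √3))) = 15/(8*(-1750 - 125*√3))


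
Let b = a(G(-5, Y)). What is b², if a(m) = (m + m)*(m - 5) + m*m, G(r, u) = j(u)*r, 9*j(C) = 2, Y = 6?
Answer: 160000/729 ≈ 219.48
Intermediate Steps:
j(C) = 2/9 (j(C) = (⅑)*2 = 2/9)
G(r, u) = 2*r/9
a(m) = m² + 2*m*(-5 + m) (a(m) = (2*m)*(-5 + m) + m² = 2*m*(-5 + m) + m² = m² + 2*m*(-5 + m))
b = 400/27 (b = ((2/9)*(-5))*(-10 + 3*((2/9)*(-5))) = -10*(-10 + 3*(-10/9))/9 = -10*(-10 - 10/3)/9 = -10/9*(-40/3) = 400/27 ≈ 14.815)
b² = (400/27)² = 160000/729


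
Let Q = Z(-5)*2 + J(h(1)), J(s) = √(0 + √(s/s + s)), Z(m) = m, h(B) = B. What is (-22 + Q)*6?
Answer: -192 + 6*2^(¼) ≈ -184.86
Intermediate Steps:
J(s) = (1 + s)^(¼) (J(s) = √(0 + √(1 + s)) = √(√(1 + s)) = (1 + s)^(¼))
Q = -10 + 2^(¼) (Q = -5*2 + (1 + 1)^(¼) = -10 + 2^(¼) ≈ -8.8108)
(-22 + Q)*6 = (-22 + (-10 + 2^(¼)))*6 = (-32 + 2^(¼))*6 = -192 + 6*2^(¼)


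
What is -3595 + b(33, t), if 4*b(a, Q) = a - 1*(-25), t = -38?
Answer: -7161/2 ≈ -3580.5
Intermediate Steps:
b(a, Q) = 25/4 + a/4 (b(a, Q) = (a - 1*(-25))/4 = (a + 25)/4 = (25 + a)/4 = 25/4 + a/4)
-3595 + b(33, t) = -3595 + (25/4 + (¼)*33) = -3595 + (25/4 + 33/4) = -3595 + 29/2 = -7161/2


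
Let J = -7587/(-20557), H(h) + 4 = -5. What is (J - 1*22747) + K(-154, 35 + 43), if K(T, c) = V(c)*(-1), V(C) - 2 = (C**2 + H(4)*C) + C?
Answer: -579884826/20557 ≈ -28209.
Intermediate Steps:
H(h) = -9 (H(h) = -4 - 5 = -9)
J = 7587/20557 (J = -7587*(-1/20557) = 7587/20557 ≈ 0.36907)
V(C) = 2 + C**2 - 8*C (V(C) = 2 + ((C**2 - 9*C) + C) = 2 + (C**2 - 8*C) = 2 + C**2 - 8*C)
K(T, c) = -2 - c**2 + 8*c (K(T, c) = (2 + c**2 - 8*c)*(-1) = -2 - c**2 + 8*c)
(J - 1*22747) + K(-154, 35 + 43) = (7587/20557 - 1*22747) + (-2 - (35 + 43)**2 + 8*(35 + 43)) = (7587/20557 - 22747) + (-2 - 1*78**2 + 8*78) = -467602492/20557 + (-2 - 1*6084 + 624) = -467602492/20557 + (-2 - 6084 + 624) = -467602492/20557 - 5462 = -579884826/20557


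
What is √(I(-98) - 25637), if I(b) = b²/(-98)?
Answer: I*√25735 ≈ 160.42*I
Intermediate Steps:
I(b) = -b²/98 (I(b) = b²*(-1/98) = -b²/98)
√(I(-98) - 25637) = √(-1/98*(-98)² - 25637) = √(-1/98*9604 - 25637) = √(-98 - 25637) = √(-25735) = I*√25735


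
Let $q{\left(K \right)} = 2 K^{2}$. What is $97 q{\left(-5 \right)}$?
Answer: $4850$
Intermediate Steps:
$97 q{\left(-5 \right)} = 97 \cdot 2 \left(-5\right)^{2} = 97 \cdot 2 \cdot 25 = 97 \cdot 50 = 4850$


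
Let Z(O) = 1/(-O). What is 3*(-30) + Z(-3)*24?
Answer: -82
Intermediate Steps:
Z(O) = -1/O
3*(-30) + Z(-3)*24 = 3*(-30) - 1/(-3)*24 = -90 - 1*(-1/3)*24 = -90 + (1/3)*24 = -90 + 8 = -82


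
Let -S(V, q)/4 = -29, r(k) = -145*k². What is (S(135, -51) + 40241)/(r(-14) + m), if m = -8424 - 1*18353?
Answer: -40357/55197 ≈ -0.73114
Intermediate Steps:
S(V, q) = 116 (S(V, q) = -4*(-29) = 116)
m = -26777 (m = -8424 - 18353 = -26777)
(S(135, -51) + 40241)/(r(-14) + m) = (116 + 40241)/(-145*(-14)² - 26777) = 40357/(-145*196 - 26777) = 40357/(-28420 - 26777) = 40357/(-55197) = 40357*(-1/55197) = -40357/55197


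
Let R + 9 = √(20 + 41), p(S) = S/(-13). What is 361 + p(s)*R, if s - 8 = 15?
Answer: 4900/13 - 23*√61/13 ≈ 363.10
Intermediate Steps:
s = 23 (s = 8 + 15 = 23)
p(S) = -S/13 (p(S) = S*(-1/13) = -S/13)
R = -9 + √61 (R = -9 + √(20 + 41) = -9 + √61 ≈ -1.1898)
361 + p(s)*R = 361 + (-1/13*23)*(-9 + √61) = 361 - 23*(-9 + √61)/13 = 361 + (207/13 - 23*√61/13) = 4900/13 - 23*√61/13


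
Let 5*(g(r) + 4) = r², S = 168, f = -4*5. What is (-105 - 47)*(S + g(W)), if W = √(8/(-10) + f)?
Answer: -607392/25 ≈ -24296.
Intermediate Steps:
f = -20
W = 2*I*√130/5 (W = √(8/(-10) - 20) = √(8*(-⅒) - 20) = √(-⅘ - 20) = √(-104/5) = 2*I*√130/5 ≈ 4.5607*I)
g(r) = -4 + r²/5
(-105 - 47)*(S + g(W)) = (-105 - 47)*(168 + (-4 + (2*I*√130/5)²/5)) = -152*(168 + (-4 + (⅕)*(-104/5))) = -152*(168 + (-4 - 104/25)) = -152*(168 - 204/25) = -152*3996/25 = -607392/25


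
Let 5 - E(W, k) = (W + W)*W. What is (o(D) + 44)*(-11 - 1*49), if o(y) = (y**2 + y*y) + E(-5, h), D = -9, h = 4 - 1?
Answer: -9660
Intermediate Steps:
h = 3
E(W, k) = 5 - 2*W**2 (E(W, k) = 5 - (W + W)*W = 5 - 2*W*W = 5 - 2*W**2)
o(y) = -45 + 2*y**2 (o(y) = (y**2 + y*y) + (5 - 2*(-5)**2) = (y**2 + y**2) + (5 - 2*25) = 2*y**2 + (5 - 50) = 2*y**2 - 45 = -45 + 2*y**2)
(o(D) + 44)*(-11 - 1*49) = ((-45 + 2*(-9)**2) + 44)*(-11 - 1*49) = ((-45 + 2*81) + 44)*(-11 - 49) = ((-45 + 162) + 44)*(-60) = (117 + 44)*(-60) = 161*(-60) = -9660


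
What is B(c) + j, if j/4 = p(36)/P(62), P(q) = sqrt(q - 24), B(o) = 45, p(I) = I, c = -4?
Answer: 45 + 72*sqrt(38)/19 ≈ 68.360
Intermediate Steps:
P(q) = sqrt(-24 + q)
j = 72*sqrt(38)/19 (j = 4*(36/(sqrt(-24 + 62))) = 4*(36/(sqrt(38))) = 4*(36*(sqrt(38)/38)) = 4*(18*sqrt(38)/19) = 72*sqrt(38)/19 ≈ 23.360)
B(c) + j = 45 + 72*sqrt(38)/19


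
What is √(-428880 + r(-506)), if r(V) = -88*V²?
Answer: 4*I*√1435003 ≈ 4791.7*I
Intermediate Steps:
√(-428880 + r(-506)) = √(-428880 - 88*(-506)²) = √(-428880 - 88*256036) = √(-428880 - 22531168) = √(-22960048) = 4*I*√1435003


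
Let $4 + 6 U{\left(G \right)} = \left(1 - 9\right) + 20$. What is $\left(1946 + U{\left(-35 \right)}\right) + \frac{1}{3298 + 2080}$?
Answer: $\frac{31418279}{16134} \approx 1947.3$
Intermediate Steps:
$U{\left(G \right)} = \frac{4}{3}$ ($U{\left(G \right)} = - \frac{2}{3} + \frac{\left(1 - 9\right) + 20}{6} = - \frac{2}{3} + \frac{-8 + 20}{6} = - \frac{2}{3} + \frac{1}{6} \cdot 12 = - \frac{2}{3} + 2 = \frac{4}{3}$)
$\left(1946 + U{\left(-35 \right)}\right) + \frac{1}{3298 + 2080} = \left(1946 + \frac{4}{3}\right) + \frac{1}{3298 + 2080} = \frac{5842}{3} + \frac{1}{5378} = \frac{31418279}{16134}$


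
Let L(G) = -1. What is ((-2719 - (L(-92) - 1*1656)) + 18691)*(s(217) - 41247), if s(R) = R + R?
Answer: -719492377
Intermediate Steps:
s(R) = 2*R
((-2719 - (L(-92) - 1*1656)) + 18691)*(s(217) - 41247) = ((-2719 - (-1 - 1*1656)) + 18691)*(2*217 - 41247) = ((-2719 - (-1 - 1656)) + 18691)*(434 - 41247) = ((-2719 - 1*(-1657)) + 18691)*(-40813) = ((-2719 + 1657) + 18691)*(-40813) = (-1062 + 18691)*(-40813) = 17629*(-40813) = -719492377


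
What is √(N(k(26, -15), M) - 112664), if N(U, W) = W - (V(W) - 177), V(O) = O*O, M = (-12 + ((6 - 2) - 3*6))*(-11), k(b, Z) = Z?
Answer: I*√193997 ≈ 440.45*I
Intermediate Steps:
M = 286 (M = (-12 + (4 - 18))*(-11) = (-12 - 14)*(-11) = -26*(-11) = 286)
V(O) = O²
N(U, W) = 177 + W - W² (N(U, W) = W - (W² - 177) = W - (-177 + W²) = W + (177 - W²) = 177 + W - W²)
√(N(k(26, -15), M) - 112664) = √((177 + 286 - 1*286²) - 112664) = √((177 + 286 - 1*81796) - 112664) = √((177 + 286 - 81796) - 112664) = √(-81333 - 112664) = √(-193997) = I*√193997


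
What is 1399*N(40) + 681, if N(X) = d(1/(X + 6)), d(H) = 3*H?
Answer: 35523/46 ≈ 772.24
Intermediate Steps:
N(X) = 3/(6 + X) (N(X) = 3/(X + 6) = 3/(6 + X))
1399*N(40) + 681 = 1399*(3/(6 + 40)) + 681 = 1399*(3/46) + 681 = 4197/46 + 681 = 35523/46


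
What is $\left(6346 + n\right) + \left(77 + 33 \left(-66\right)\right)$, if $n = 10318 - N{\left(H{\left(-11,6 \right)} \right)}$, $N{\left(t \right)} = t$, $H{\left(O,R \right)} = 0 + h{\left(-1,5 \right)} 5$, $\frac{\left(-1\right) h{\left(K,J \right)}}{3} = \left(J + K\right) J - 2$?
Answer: $14833$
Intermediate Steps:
$h{\left(K,J \right)} = 6 - 3 J \left(J + K\right)$ ($h{\left(K,J \right)} = - 3 \left(\left(J + K\right) J - 2\right) = - 3 \left(J \left(J + K\right) - 2\right) = - 3 \left(-2 + J \left(J + K\right)\right) = 6 - 3 J \left(J + K\right)$)
$H{\left(O,R \right)} = -270$ ($H{\left(O,R \right)} = 0 + \left(6 - 3 \cdot 5^{2} - 15 \left(-1\right)\right) 5 = 0 + \left(6 - 75 + 15\right) 5 = 0 - 270 = -270$)
$n = 10588$ ($n = 10318 - -270 = 10318 + 270 = 10588$)
$\left(6346 + n\right) + \left(77 + 33 \left(-66\right)\right) = \left(6346 + 10588\right) + \left(77 + 33 \left(-66\right)\right) = 16934 + \left(77 - 2178\right) = 16934 - 2101 = 14833$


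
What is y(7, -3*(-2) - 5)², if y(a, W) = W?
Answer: 1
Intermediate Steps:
y(7, -3*(-2) - 5)² = (-3*(-2) - 5)² = (6 - 5)² = 1² = 1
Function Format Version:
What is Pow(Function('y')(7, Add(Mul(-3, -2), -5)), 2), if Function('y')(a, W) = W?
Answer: 1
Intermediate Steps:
Pow(Function('y')(7, Add(Mul(-3, -2), -5)), 2) = Pow(Add(Mul(-3, -2), -5), 2) = Pow(Add(6, -5), 2) = Pow(1, 2) = 1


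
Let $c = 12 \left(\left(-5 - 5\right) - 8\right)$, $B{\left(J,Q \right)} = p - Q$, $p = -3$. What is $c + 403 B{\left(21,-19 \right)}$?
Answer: $6232$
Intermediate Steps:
$B{\left(J,Q \right)} = -3 - Q$
$c = -216$ ($c = 12 \left(-10 - 8\right) = 12 \left(-18\right) = -216$)
$c + 403 B{\left(21,-19 \right)} = -216 + 403 \left(-3 - -19\right) = -216 + 403 \left(-3 + 19\right) = -216 + 403 \cdot 16 = -216 + 6448 = 6232$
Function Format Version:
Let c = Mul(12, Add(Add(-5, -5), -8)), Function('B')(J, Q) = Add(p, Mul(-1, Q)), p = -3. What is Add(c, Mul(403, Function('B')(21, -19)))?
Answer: 6232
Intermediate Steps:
Function('B')(J, Q) = Add(-3, Mul(-1, Q))
c = -216 (c = Mul(12, Add(-10, -8)) = Mul(12, -18) = -216)
Add(c, Mul(403, Function('B')(21, -19))) = Add(-216, Mul(403, Add(-3, Mul(-1, -19)))) = Add(-216, Mul(403, Add(-3, 19))) = Add(-216, Mul(403, 16)) = Add(-216, 6448) = 6232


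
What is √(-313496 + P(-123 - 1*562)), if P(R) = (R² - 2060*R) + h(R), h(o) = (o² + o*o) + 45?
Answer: 2*√626331 ≈ 1582.8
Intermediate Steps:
h(o) = 45 + 2*o² (h(o) = (o² + o²) + 45 = 2*o² + 45 = 45 + 2*o²)
P(R) = 45 - 2060*R + 3*R² (P(R) = (R² - 2060*R) + (45 + 2*R²) = 45 - 2060*R + 3*R²)
√(-313496 + P(-123 - 1*562)) = √(-313496 + (45 - 2060*(-123 - 1*562) + 3*(-123 - 1*562)²)) = √(-313496 + (45 - 2060*(-123 - 562) + 3*(-123 - 562)²)) = √(-313496 + (45 - 2060*(-685) + 3*(-685)²)) = √(-313496 + (45 + 1411100 + 3*469225)) = √(-313496 + (45 + 1411100 + 1407675)) = √(-313496 + 2818820) = √2505324 = 2*√626331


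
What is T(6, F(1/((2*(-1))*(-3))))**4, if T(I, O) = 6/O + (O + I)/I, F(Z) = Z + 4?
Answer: 63330416557681/656100000000 ≈ 96.526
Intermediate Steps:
F(Z) = 4 + Z
T(I, O) = 6/O + (I + O)/I
T(6, F(1/((2*(-1))*(-3))))**4 = (1 + 6/(4 + 1/((2*(-1))*(-3))) + (4 + 1/((2*(-1))*(-3)))/6)**4 = (1 + 6/(4 + 1/(-2*(-3))) + (4 + 1/(-2*(-3)))*(1/6))**4 = (1 + 6/(4 + 1/6) + (4 + 1/6)*(1/6))**4 = (1 + 6/(25/6) + (25/6)*(1/6))**4 = (1 + 6*(6/25) + 25/36)**4 = (1 + 36/25 + 25/36)**4 = (2821/900)**4 = 63330416557681/656100000000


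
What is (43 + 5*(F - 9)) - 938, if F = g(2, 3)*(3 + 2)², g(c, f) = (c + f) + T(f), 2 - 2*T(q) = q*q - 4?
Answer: -1005/2 ≈ -502.50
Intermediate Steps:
T(q) = 3 - q²/2 (T(q) = 1 - (q*q - 4)/2 = 1 - (q² - 4)/2 = 1 - (-4 + q²)/2 = 1 + (2 - q²/2) = 3 - q²/2)
g(c, f) = 3 + c + f - f²/2 (g(c, f) = (c + f) + (3 - f²/2) = 3 + c + f - f²/2)
F = 175/2 (F = (3 + 2 + 3 - ½*3²)*(3 + 2)² = (3 + 2 + 3 - ½*9)*5² = (3 + 2 + 3 - 9/2)*25 = (7/2)*25 = 175/2 ≈ 87.500)
(43 + 5*(F - 9)) - 938 = (43 + 5*(175/2 - 9)) - 938 = (43 + 5*(157/2)) - 938 = (43 + 785/2) - 938 = 871/2 - 938 = -1005/2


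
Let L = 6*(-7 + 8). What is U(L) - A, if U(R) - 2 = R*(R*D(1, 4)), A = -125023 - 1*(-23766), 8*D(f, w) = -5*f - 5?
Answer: 101214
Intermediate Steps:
D(f, w) = -5/8 - 5*f/8 (D(f, w) = (-5*f - 5)/8 = (-5 - 5*f)/8 = -5/8 - 5*f/8)
L = 6 (L = 6*1 = 6)
A = -101257 (A = -125023 + 23766 = -101257)
U(R) = 2 - 5*R²/4 (U(R) = 2 + R*(R*(-5/8 - 5/8*1)) = 2 + R*(R*(-5/8 - 5/8)) = 2 + R*(R*(-5/4)) = 2 + R*(-5*R/4) = 2 - 5*R²/4)
U(L) - A = (2 - 5/4*6²) - 1*(-101257) = (2 - 5/4*36) + 101257 = (2 - 45) + 101257 = -43 + 101257 = 101214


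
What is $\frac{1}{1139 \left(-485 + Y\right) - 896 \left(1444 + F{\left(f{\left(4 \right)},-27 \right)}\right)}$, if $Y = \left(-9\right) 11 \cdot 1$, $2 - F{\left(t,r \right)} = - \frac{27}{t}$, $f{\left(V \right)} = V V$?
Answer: $- \frac{1}{1962304} \approx -5.0961 \cdot 10^{-7}$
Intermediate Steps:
$f{\left(V \right)} = V^{2}$
$F{\left(t,r \right)} = 2 + \frac{27}{t}$ ($F{\left(t,r \right)} = 2 - - \frac{27}{t} = 2 + \frac{27}{t}$)
$Y = -99$ ($Y = \left(-99\right) 1 = -99$)
$\frac{1}{1139 \left(-485 + Y\right) - 896 \left(1444 + F{\left(f{\left(4 \right)},-27 \right)}\right)} = \frac{1}{1139 \left(-485 - 99\right) - 896 \left(1444 + \left(2 + \frac{27}{4^{2}}\right)\right)} = \frac{1}{1139 \left(-584\right) - 896 \left(1444 + \left(2 + \frac{27}{16}\right)\right)} = \frac{1}{-665176 - 896 \left(1444 + \left(2 + 27 \cdot \frac{1}{16}\right)\right)} = \frac{1}{-665176 - 896 \left(1444 + \left(2 + \frac{27}{16}\right)\right)} = \frac{1}{-665176 - 896 \left(1444 + \frac{59}{16}\right)} = \frac{1}{-665176 - 1297128} = \frac{1}{-1962304} = - \frac{1}{1962304}$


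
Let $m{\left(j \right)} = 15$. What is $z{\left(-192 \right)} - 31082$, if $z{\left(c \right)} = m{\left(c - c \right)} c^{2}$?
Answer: $521878$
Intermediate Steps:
$z{\left(c \right)} = 15 c^{2}$
$z{\left(-192 \right)} - 31082 = 15 \left(-192\right)^{2} - 31082 = 15 \cdot 36864 - 31082 = 552960 - 31082 = 521878$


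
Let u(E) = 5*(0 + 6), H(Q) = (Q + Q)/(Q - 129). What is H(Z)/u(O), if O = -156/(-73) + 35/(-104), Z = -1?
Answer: 1/1950 ≈ 0.00051282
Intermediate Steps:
H(Q) = 2*Q/(-129 + Q) (H(Q) = (2*Q)/(-129 + Q) = 2*Q/(-129 + Q))
O = 13669/7592 (O = -156*(-1/73) + 35*(-1/104) = 156/73 - 35/104 = 13669/7592 ≈ 1.8004)
u(E) = 30 (u(E) = 5*6 = 30)
H(Z)/u(O) = (2*(-1)/(-129 - 1))/30 = (2*(-1)/(-130))*(1/30) = (2*(-1)*(-1/130))*(1/30) = (1/65)*(1/30) = 1/1950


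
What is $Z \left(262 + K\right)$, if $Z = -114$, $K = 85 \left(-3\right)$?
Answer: $-798$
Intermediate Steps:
$K = -255$
$Z \left(262 + K\right) = - 114 \left(262 - 255\right) = \left(-114\right) 7 = -798$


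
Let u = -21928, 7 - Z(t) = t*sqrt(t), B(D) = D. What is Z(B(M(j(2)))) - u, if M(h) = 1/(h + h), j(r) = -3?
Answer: 21935 + I*sqrt(6)/36 ≈ 21935.0 + 0.068041*I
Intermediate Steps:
M(h) = 1/(2*h)
Z(t) = 7 - t**(3/2) (Z(t) = 7 - t*sqrt(t) = 7 - t**(3/2))
Z(B(M(j(2)))) - u = (7 - ((1/2)/(-3))**(3/2)) - 1*(-21928) = (7 - ((1/2)*(-1/3))**(3/2)) + 21928 = (7 - (-1/6)**(3/2)) + 21928 = (7 - (-1)*I*sqrt(6)/36) + 21928 = (7 + I*sqrt(6)/36) + 21928 = 21935 + I*sqrt(6)/36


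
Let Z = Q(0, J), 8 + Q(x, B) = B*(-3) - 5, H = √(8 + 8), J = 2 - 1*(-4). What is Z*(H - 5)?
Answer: 31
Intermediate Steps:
J = 6 (J = 2 + 4 = 6)
H = 4 (H = √16 = 4)
Q(x, B) = -13 - 3*B (Q(x, B) = -8 + (B*(-3) - 5) = -8 + (-3*B - 5) = -8 + (-5 - 3*B) = -13 - 3*B)
Z = -31 (Z = -13 - 3*6 = -13 - 18 = -31)
Z*(H - 5) = -31*(4 - 5) = -31*(-1) = 31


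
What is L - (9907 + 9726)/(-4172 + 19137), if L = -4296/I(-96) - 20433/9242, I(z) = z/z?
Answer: -594652080911/138306530 ≈ -4299.5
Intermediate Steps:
I(z) = 1
L = -39724065/9242 (L = -4296/1 - 20433/9242 = -4296*1 - 20433*1/9242 = -4296 - 20433/9242 = -39724065/9242 ≈ -4298.2)
L - (9907 + 9726)/(-4172 + 19137) = -39724065/9242 - (9907 + 9726)/(-4172 + 19137) = -39724065/9242 - 19633/14965 = -594652080911/138306530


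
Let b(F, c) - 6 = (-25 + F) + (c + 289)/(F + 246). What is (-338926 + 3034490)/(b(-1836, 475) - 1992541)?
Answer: -1071486690/792772601 ≈ -1.3516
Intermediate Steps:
b(F, c) = -19 + F + (289 + c)/(246 + F) (b(F, c) = 6 + ((-25 + F) + (c + 289)/(F + 246)) = 6 + ((-25 + F) + (289 + c)/(246 + F)) = 6 + (-25 + F + (289 + c)/(246 + F)) = -19 + F + (289 + c)/(246 + F))
(-338926 + 3034490)/(b(-1836, 475) - 1992541) = (-338926 + 3034490)/((-4385 + 475 + (-1836)² + 227*(-1836))/(246 - 1836) - 1992541) = 2695564/((-4385 + 475 + 3370896 - 416772)/(-1590) - 1992541) = 2695564/(-1/1590*2950214 - 1992541) = 2695564/(-1475107/795 - 1992541) = 2695564/(-1585545202/795) = 2695564*(-795/1585545202) = -1071486690/792772601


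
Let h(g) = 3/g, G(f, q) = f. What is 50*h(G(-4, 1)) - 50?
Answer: -175/2 ≈ -87.500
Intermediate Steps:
50*h(G(-4, 1)) - 50 = 50*(3/(-4)) - 50 = 50*(3*(-¼)) - 50 = 50*(-¾) - 50 = -75/2 - 50 = -175/2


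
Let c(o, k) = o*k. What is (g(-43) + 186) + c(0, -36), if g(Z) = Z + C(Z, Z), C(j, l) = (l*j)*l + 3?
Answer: -79361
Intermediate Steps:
c(o, k) = k*o
C(j, l) = 3 + j*l² (C(j, l) = (j*l)*l + 3 = j*l² + 3 = 3 + j*l²)
g(Z) = 3 + Z + Z³ (g(Z) = Z + (3 + Z*Z²) = Z + (3 + Z³) = 3 + Z + Z³)
(g(-43) + 186) + c(0, -36) = ((3 - 43 + (-43)³) + 186) - 36*0 = ((3 - 43 - 79507) + 186) + 0 = (-79547 + 186) + 0 = -79361 + 0 = -79361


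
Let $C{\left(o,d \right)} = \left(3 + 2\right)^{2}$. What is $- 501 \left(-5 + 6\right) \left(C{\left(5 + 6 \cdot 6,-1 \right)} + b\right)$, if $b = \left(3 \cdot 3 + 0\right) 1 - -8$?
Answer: $-21042$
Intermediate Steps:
$C{\left(o,d \right)} = 25$ ($C{\left(o,d \right)} = 5^{2} = 25$)
$b = 17$ ($b = \left(9 + 0\right) 1 + 8 = 9 \cdot 1 + 8 = 9 + 8 = 17$)
$- 501 \left(-5 + 6\right) \left(C{\left(5 + 6 \cdot 6,-1 \right)} + b\right) = - 501 \left(-5 + 6\right) \left(25 + 17\right) = - 501 \cdot 1 \cdot 42 = \left(-501\right) 42 = -21042$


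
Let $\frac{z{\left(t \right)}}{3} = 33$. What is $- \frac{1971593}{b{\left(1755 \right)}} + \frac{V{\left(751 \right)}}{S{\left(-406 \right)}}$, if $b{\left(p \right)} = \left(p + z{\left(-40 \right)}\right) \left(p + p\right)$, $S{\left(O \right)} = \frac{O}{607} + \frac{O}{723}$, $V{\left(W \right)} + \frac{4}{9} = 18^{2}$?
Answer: $- \frac{508301491933}{1930737060} \approx -263.27$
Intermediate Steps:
$V{\left(W \right)} = \frac{2912}{9}$ ($V{\left(W \right)} = - \frac{4}{9} + 18^{2} = - \frac{4}{9} + 324 = \frac{2912}{9}$)
$z{\left(t \right)} = 99$ ($z{\left(t \right)} = 3 \cdot 33 = 99$)
$S{\left(O \right)} = \frac{1330 O}{438861}$ ($S{\left(O \right)} = O \frac{1}{607} + O \frac{1}{723} = \frac{O}{607} + \frac{O}{723} = \frac{1330 O}{438861}$)
$b{\left(p \right)} = 2 p \left(99 + p\right)$ ($b{\left(p \right)} = \left(p + 99\right) \left(p + p\right) = \left(99 + p\right) 2 p = 2 p \left(99 + p\right)$)
$- \frac{1971593}{b{\left(1755 \right)}} + \frac{V{\left(751 \right)}}{S{\left(-406 \right)}} = - \frac{1971593}{2 \cdot 1755 \left(99 + 1755\right)} + \frac{2912}{9 \cdot \frac{1330}{438861} \left(-406\right)} = - \frac{1971593}{2 \cdot 1755 \cdot 1854} + \frac{2912}{9 \left(- \frac{539980}{438861}\right)} = - \frac{1971593}{6507540} + \frac{2912}{9} \left(- \frac{438861}{539980}\right) = \left(-1971593\right) \frac{1}{6507540} - \frac{15213848}{57855} = - \frac{151661}{500580} - \frac{15213848}{57855} = - \frac{508301491933}{1930737060}$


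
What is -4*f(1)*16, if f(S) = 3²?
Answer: -576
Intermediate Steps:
f(S) = 9
-4*f(1)*16 = -4*9*16 = -36*16 = -576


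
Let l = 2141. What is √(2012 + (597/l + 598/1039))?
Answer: √9960400236637911/2224499 ≈ 44.865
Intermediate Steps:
√(2012 + (597/l + 598/1039)) = √(2012 + (597/2141 + 598/1039)) = √(2012 + 1900601/2224499) = √(4477592589/2224499) = √9960400236637911/2224499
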